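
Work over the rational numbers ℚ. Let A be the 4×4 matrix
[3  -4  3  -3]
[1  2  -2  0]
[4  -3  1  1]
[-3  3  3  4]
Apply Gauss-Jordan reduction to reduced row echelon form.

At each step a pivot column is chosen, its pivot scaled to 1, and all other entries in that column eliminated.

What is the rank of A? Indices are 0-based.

[1] R0 /= 3  ⇒  (1, -4/3, 1, -1)
     R1 -= 1·R0  ⇒  (0, 10/3, -3, 1)
     R2 -= 4·R0  ⇒  (0, 7/3, -3, 5)
     R3 -= -3·R0  ⇒  (0, -1, 6, 1)
[2] R1 /= 10/3  ⇒  (0, 1, -9/10, 3/10)
     R0 -= -4/3·R1  ⇒  (1, 0, -1/5, -3/5)
     R2 -= 7/3·R1  ⇒  (0, 0, -9/10, 43/10)
     R3 -= -1·R1  ⇒  (0, 0, 51/10, 13/10)
[3] R2 /= -9/10  ⇒  (0, 0, 1, -43/9)
     R0 -= -1/5·R2  ⇒  (1, 0, 0, -14/9)
     R1 -= -9/10·R2  ⇒  (0, 1, 0, -4)
     R3 -= 51/10·R2  ⇒  (0, 0, 0, 77/3)
[4] R3 /= 77/3  ⇒  (0, 0, 0, 1)
     R0 -= -14/9·R3  ⇒  (1, 0, 0, 0)
     R1 -= -4·R3  ⇒  (0, 1, 0, 0)
     R2 -= -43/9·R3  ⇒  (0, 0, 1, 0)

rank = 4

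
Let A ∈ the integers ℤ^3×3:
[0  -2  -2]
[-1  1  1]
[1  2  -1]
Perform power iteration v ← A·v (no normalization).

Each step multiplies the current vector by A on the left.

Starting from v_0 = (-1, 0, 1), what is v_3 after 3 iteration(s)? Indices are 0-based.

v_0 = (-1, 0, 1).
v_1 = A·v_0 = (-2, 2, -2).
v_2 = A·v_1 = (0, 2, 4).
v_3 = A·v_2 = (-12, 6, 0).

v_3 = (-12, 6, 0)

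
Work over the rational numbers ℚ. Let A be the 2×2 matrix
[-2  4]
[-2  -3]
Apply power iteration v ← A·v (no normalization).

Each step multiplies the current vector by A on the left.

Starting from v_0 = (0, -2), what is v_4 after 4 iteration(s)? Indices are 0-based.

v_0 = (0, -2).
v_1 = A·v_0 = (-8, 6).
v_2 = A·v_1 = (40, -2).
v_3 = A·v_2 = (-88, -74).
v_4 = A·v_3 = (-120, 398).

v_4 = (-120, 398)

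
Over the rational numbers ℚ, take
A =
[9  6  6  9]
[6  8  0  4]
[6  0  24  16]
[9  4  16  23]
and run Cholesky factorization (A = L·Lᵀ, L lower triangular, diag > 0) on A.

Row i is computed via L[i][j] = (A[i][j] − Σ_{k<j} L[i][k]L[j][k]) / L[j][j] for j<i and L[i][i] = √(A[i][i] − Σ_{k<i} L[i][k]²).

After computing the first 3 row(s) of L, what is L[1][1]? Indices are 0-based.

L[1][1] = 2

Step 1: L[0][0] = √(9) = 3.
  L[1][0] = (6) / L[0][0] = 2.
Step 2: L[1][1] = √(4) = 2.
  L[2][0] = (6) / L[0][0] = 2.
  L[2][1] = (-4) / L[1][1] = -2.
Step 3: L[2][2] = √(16) = 4.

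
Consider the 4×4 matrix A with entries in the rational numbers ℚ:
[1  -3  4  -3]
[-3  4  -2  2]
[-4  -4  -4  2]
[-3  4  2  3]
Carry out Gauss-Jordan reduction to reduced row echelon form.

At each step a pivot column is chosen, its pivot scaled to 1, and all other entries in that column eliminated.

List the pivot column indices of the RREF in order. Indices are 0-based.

[1] R0 /= 1  ⇒  (1, -3, 4, -3)
     R1 -= -3·R0  ⇒  (0, -5, 10, -7)
     R2 -= -4·R0  ⇒  (0, -16, 12, -10)
     R3 -= -3·R0  ⇒  (0, -5, 14, -6)
[2] R1 /= -5  ⇒  (0, 1, -2, 7/5)
     R0 -= -3·R1  ⇒  (1, 0, -2, 6/5)
     R2 -= -16·R1  ⇒  (0, 0, -20, 62/5)
     R3 -= -5·R1  ⇒  (0, 0, 4, 1)
[3] R2 /= -20  ⇒  (0, 0, 1, -31/50)
     R0 -= -2·R2  ⇒  (1, 0, 0, -1/25)
     R1 -= -2·R2  ⇒  (0, 1, 0, 4/25)
     R3 -= 4·R2  ⇒  (0, 0, 0, 87/25)
[4] R3 /= 87/25  ⇒  (0, 0, 0, 1)
     R0 -= -1/25·R3  ⇒  (1, 0, 0, 0)
     R1 -= 4/25·R3  ⇒  (0, 1, 0, 0)
     R2 -= -31/50·R3  ⇒  (0, 0, 1, 0)

pivot columns: 0, 1, 2, 3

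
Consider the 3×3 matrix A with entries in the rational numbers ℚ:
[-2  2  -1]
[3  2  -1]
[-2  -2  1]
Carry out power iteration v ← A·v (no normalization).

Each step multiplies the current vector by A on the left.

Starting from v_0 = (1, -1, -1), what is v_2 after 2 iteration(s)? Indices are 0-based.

v_2 = (11, -4, 1)

v_0 = (1, -1, -1).
v_1 = A·v_0 = (-3, 2, -1).
v_2 = A·v_1 = (11, -4, 1).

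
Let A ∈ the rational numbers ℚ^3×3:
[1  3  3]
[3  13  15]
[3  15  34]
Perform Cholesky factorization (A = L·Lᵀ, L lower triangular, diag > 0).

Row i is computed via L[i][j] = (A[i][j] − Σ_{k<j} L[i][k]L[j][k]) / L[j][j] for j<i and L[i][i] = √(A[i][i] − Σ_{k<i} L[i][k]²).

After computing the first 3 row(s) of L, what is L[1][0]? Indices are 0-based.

Step 1: L[0][0] = √(1) = 1.
  L[1][0] = (3) / L[0][0] = 3.
Step 2: L[1][1] = √(4) = 2.
  L[2][0] = (3) / L[0][0] = 3.
  L[2][1] = (6) / L[1][1] = 3.
Step 3: L[2][2] = √(16) = 4.

L[1][0] = 3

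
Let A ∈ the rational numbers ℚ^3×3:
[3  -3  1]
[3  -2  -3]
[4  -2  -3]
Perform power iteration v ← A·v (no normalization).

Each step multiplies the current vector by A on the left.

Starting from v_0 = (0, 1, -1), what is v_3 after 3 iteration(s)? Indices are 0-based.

v_3 = (-12, 55, 41)

v_0 = (0, 1, -1).
v_1 = A·v_0 = (-4, 1, 1).
v_2 = A·v_1 = (-14, -17, -21).
v_3 = A·v_2 = (-12, 55, 41).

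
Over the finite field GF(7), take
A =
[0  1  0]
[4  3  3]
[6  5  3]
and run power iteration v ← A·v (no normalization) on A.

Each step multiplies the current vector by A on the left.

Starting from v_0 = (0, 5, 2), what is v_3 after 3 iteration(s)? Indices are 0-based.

v_3 = (1, 1, 3)

v_0 = (0, 5, 2).
v_1 = A·v_0 = (5, 0, 3).
v_2 = A·v_1 = (0, 1, 4).
v_3 = A·v_2 = (1, 1, 3).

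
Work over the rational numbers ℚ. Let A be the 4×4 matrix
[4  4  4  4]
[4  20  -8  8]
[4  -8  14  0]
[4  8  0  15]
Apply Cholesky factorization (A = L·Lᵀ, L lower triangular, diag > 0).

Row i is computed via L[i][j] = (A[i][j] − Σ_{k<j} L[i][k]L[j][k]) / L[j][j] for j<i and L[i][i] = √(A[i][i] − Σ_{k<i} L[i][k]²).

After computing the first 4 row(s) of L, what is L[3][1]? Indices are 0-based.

L[3][1] = 1

Step 1: L[0][0] = √(4) = 2.
  L[1][0] = (4) / L[0][0] = 2.
Step 2: L[1][1] = √(16) = 4.
  L[2][0] = (4) / L[0][0] = 2.
  L[2][1] = (-12) / L[1][1] = -3.
Step 3: L[2][2] = √(1) = 1.
  L[3][0] = (4) / L[0][0] = 2.
  L[3][1] = (4) / L[1][1] = 1.
  L[3][2] = (-1) / L[2][2] = -1.
Step 4: L[3][3] = √(9) = 3.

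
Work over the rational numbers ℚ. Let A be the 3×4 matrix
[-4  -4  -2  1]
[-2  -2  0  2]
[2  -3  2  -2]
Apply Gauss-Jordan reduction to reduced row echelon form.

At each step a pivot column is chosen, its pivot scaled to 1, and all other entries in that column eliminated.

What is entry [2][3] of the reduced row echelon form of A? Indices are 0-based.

M[2][3] = 3/2

step 1: normalize row 0 (÷-4) = (1, 1, 1/2, -1/4)
  row 1: subtract -2×row0 = (0, 0, 1, 3/2)
  row 2: subtract 2×row0 = (0, -5, 1, -3/2)
step 2: exchange rows 1,2
step 2: normalize row 1 (÷-5) = (0, 1, -1/5, 3/10)
  row 0: subtract 1×row1 = (1, 0, 7/10, -11/20)
step 3: normalize row 2 (÷1) = (0, 0, 1, 3/2)
  row 0: subtract 7/10×row2 = (1, 0, 0, -8/5)
  row 1: subtract -1/5×row2 = (0, 1, 0, 3/5)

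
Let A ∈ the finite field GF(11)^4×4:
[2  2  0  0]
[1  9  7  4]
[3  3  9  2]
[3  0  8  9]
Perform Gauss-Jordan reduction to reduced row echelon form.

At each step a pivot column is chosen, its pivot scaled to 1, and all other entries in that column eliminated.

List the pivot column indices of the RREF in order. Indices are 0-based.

[1] R0 /= 2  ⇒  (1, 1, 0, 0)
     R1 -= 1·R0  ⇒  (0, 8, 7, 4)
     R2 -= 3·R0  ⇒  (0, 0, 9, 2)
     R3 -= 3·R0  ⇒  (0, 8, 8, 9)
[2] R1 /= 8  ⇒  (0, 1, 5, 6)
     R0 -= 1·R1  ⇒  (1, 0, 6, 5)
     R3 -= 8·R1  ⇒  (0, 0, 1, 5)
[3] R2 /= 9  ⇒  (0, 0, 1, 10)
     R0 -= 6·R2  ⇒  (1, 0, 0, 0)
     R1 -= 5·R2  ⇒  (0, 1, 0, 0)
     R3 -= 1·R2  ⇒  (0, 0, 0, 6)
[4] R3 /= 6  ⇒  (0, 0, 0, 1)
     R2 -= 10·R3  ⇒  (0, 0, 1, 0)

pivot columns: 0, 1, 2, 3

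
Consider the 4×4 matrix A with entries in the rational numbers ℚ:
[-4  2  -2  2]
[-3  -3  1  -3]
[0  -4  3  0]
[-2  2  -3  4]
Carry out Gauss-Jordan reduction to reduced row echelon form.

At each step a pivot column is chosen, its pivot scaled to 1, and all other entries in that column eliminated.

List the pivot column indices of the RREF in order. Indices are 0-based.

[1] R0 /= -4  ⇒  (1, -1/2, 1/2, -1/2)
     R1 -= -3·R0  ⇒  (0, -9/2, 5/2, -9/2)
     R3 -= -2·R0  ⇒  (0, 1, -2, 3)
[2] R1 /= -9/2  ⇒  (0, 1, -5/9, 1)
     R0 -= -1/2·R1  ⇒  (1, 0, 2/9, 0)
     R2 -= -4·R1  ⇒  (0, 0, 7/9, 4)
     R3 -= 1·R1  ⇒  (0, 0, -13/9, 2)
[3] R2 /= 7/9  ⇒  (0, 0, 1, 36/7)
     R0 -= 2/9·R2  ⇒  (1, 0, 0, -8/7)
     R1 -= -5/9·R2  ⇒  (0, 1, 0, 27/7)
     R3 -= -13/9·R2  ⇒  (0, 0, 0, 66/7)
[4] R3 /= 66/7  ⇒  (0, 0, 0, 1)
     R0 -= -8/7·R3  ⇒  (1, 0, 0, 0)
     R1 -= 27/7·R3  ⇒  (0, 1, 0, 0)
     R2 -= 36/7·R3  ⇒  (0, 0, 1, 0)

pivot columns: 0, 1, 2, 3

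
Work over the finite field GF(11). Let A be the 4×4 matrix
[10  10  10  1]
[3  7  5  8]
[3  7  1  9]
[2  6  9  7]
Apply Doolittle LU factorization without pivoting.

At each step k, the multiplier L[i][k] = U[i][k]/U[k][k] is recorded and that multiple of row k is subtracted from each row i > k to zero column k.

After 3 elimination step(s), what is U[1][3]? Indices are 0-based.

Step 1: pivot at (0,0) is 10.
  row1 ← row1 − (8)·row0  ⇒  L[1][0]=8, U row1=(0, 4, 2, 0)
  row2 ← row2 − (8)·row0  ⇒  L[2][0]=8, U row2=(0, 4, 9, 1)
  row3 ← row3 − (9)·row0  ⇒  L[3][0]=9, U row3=(0, 4, 7, 9)
Step 2: pivot at (1,1) is 4.
  row2 ← row2 − (1)·row1  ⇒  L[2][1]=1, U row2=(0, 0, 7, 1)
  row3 ← row3 − (1)·row1  ⇒  L[3][1]=1, U row3=(0, 0, 5, 9)
Step 3: pivot at (2,2) is 7.
  row3 ← row3 − (7)·row2  ⇒  L[3][2]=7, U row3=(0, 0, 0, 2)

U[1][3] = 0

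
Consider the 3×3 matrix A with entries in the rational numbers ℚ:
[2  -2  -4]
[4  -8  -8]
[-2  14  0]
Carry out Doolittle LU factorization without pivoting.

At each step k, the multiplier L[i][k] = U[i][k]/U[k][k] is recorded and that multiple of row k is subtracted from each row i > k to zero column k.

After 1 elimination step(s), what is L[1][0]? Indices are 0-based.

L[1][0] = 2

Step 1: pivot at (0,0) is 2.
  row1 ← row1 − (2)·row0  ⇒  L[1][0]=2, U row1=(0, -4, 0)
  row2 ← row2 − (-1)·row0  ⇒  L[2][0]=-1, U row2=(0, 12, -4)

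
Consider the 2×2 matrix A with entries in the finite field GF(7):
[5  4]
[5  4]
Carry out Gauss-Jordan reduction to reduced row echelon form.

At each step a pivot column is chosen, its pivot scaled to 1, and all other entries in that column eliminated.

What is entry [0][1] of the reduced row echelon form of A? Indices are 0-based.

M[0][1] = 5

pivot(0,0)=5: scale R0 → (1, 5)
  clear (1,0): R1 −= (5)R0 → (0, 0)
col 1: no nonzero at/below row 1; advance.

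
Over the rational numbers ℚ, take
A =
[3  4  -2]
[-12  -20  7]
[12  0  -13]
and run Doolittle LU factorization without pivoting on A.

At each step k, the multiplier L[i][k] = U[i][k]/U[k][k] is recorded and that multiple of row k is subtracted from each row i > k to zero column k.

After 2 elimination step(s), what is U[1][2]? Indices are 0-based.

k=0: U[0][0]=3
  eliminate (1,0): mult=-4, new row 1: (0, -4, -1); set L[1][0]=-4
  eliminate (2,0): mult=4, new row 2: (0, -16, -5); set L[2][0]=4
k=1: U[1][1]=-4
  eliminate (2,1): mult=4, new row 2: (0, 0, -1); set L[2][1]=4

U[1][2] = -1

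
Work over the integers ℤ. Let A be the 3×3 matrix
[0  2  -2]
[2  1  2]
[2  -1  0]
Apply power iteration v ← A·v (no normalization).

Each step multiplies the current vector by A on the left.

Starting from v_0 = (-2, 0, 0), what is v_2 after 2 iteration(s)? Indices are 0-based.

v_0 = (-2, 0, 0).
v_1 = A·v_0 = (0, -4, -4).
v_2 = A·v_1 = (0, -12, 4).

v_2 = (0, -12, 4)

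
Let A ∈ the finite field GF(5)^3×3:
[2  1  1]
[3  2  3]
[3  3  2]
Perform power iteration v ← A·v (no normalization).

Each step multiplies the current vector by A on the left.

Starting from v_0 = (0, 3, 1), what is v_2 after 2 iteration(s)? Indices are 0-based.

v_2 = (3, 3, 1)

v_0 = (0, 3, 1).
v_1 = A·v_0 = (4, 4, 1).
v_2 = A·v_1 = (3, 3, 1).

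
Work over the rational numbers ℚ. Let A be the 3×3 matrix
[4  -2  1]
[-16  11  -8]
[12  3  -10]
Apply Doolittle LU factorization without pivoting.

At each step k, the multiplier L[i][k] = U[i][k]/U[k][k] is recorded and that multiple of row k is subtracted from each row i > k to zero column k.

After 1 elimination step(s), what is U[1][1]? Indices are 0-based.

Step 1: pivot at (0,0) is 4.
  row1 ← row1 − (-4)·row0  ⇒  L[1][0]=-4, U row1=(0, 3, -4)
  row2 ← row2 − (3)·row0  ⇒  L[2][0]=3, U row2=(0, 9, -13)

U[1][1] = 3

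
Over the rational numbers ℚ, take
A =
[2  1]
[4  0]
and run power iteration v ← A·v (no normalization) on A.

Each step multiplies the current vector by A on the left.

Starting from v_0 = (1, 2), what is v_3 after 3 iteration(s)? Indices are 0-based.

v_0 = (1, 2).
v_1 = A·v_0 = (4, 4).
v_2 = A·v_1 = (12, 16).
v_3 = A·v_2 = (40, 48).

v_3 = (40, 48)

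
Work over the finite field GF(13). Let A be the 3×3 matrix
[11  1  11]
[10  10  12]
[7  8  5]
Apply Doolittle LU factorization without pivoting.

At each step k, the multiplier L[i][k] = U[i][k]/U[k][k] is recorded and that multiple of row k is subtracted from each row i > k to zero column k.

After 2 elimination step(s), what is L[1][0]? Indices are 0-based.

[col 0] pivot 11
  R1 -= 8*R0 → (0, 2, 2)  (L[1][0] := 8)
  R2 -= 3*R0 → (0, 5, 11)  (L[2][0] := 3)
[col 1] pivot 2
  R2 -= 9*R1 → (0, 0, 6)  (L[2][1] := 9)

L[1][0] = 8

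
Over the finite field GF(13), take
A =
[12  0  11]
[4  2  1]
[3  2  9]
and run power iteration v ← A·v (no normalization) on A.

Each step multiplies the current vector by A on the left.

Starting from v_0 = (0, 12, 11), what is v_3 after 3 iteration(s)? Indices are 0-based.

v_0 = (0, 12, 11).
v_1 = A·v_0 = (4, 9, 6).
v_2 = A·v_1 = (10, 1, 6).
v_3 = A·v_2 = (4, 9, 8).

v_3 = (4, 9, 8)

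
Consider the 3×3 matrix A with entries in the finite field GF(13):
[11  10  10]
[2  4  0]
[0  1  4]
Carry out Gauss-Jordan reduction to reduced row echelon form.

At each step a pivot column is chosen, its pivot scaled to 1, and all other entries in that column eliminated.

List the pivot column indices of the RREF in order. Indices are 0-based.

pivot columns: 0, 1, 2

pivot(0,0)=11: scale R0 → (1, 8, 8)
  clear (1,0): R1 −= (2)R0 → (0, 1, 10)
pivot(1,1)=1: scale R1 → (0, 1, 10)
  clear (0,1): R0 −= (8)R1 → (1, 0, 6)
  clear (2,1): R2 −= (1)R1 → (0, 0, 7)
pivot(2,2)=7: scale R2 → (0, 0, 1)
  clear (0,2): R0 −= (6)R2 → (1, 0, 0)
  clear (1,2): R1 −= (10)R2 → (0, 1, 0)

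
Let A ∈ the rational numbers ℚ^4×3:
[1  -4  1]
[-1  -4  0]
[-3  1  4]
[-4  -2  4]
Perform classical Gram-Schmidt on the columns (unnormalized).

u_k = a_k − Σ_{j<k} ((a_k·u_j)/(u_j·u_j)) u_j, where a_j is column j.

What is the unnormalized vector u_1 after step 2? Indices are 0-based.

u_1 = (-113/27, -103/27, 14/9, -34/27)

Step 1: u_0 = a_0 = (1, -1, -3, -4).
Step 2: u_1 = a_1 − (5/27)·u_0 = (-113/27, -103/27, 14/9, -34/27).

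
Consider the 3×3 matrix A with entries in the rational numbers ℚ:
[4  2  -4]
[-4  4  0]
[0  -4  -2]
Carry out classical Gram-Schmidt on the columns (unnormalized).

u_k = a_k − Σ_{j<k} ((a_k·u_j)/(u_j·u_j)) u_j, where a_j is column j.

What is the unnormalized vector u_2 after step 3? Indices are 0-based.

u_2 = (-28/17, -28/17, -42/17)

Step 1: u_0 = a_0 = (4, -4, 0).
Step 2: u_1 = a_1 − (-1/4)·u_0 = (3, 3, -4).
Step 3: u_2 = a_2 − (-1/2)·u_0 − (-2/17)·u_1 = (-28/17, -28/17, -42/17).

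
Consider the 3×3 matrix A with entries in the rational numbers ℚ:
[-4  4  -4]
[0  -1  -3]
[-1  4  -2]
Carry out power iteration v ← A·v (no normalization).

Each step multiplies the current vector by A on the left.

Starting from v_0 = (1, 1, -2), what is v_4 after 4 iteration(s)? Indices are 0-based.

v_4 = (112, 148, 184)

v_0 = (1, 1, -2).
v_1 = A·v_0 = (8, 5, 7).
v_2 = A·v_1 = (-40, -26, -2).
v_3 = A·v_2 = (64, 32, -60).
v_4 = A·v_3 = (112, 148, 184).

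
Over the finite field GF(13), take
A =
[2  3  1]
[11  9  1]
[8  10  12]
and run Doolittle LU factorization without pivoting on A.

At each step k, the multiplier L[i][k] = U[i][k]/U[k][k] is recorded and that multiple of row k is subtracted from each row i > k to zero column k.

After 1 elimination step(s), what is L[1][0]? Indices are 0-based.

k=0: U[0][0]=2
  eliminate (1,0): mult=12, new row 1: (0, 12, 2); set L[1][0]=12
  eliminate (2,0): mult=4, new row 2: (0, 11, 8); set L[2][0]=4

L[1][0] = 12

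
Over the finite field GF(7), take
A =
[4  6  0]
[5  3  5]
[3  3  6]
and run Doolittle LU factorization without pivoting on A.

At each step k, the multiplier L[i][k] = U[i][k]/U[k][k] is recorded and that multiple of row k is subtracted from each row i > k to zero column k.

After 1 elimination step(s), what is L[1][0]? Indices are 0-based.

L[1][0] = 3

k=0: U[0][0]=4
  eliminate (1,0): mult=3, new row 1: (0, 6, 5); set L[1][0]=3
  eliminate (2,0): mult=6, new row 2: (0, 2, 6); set L[2][0]=6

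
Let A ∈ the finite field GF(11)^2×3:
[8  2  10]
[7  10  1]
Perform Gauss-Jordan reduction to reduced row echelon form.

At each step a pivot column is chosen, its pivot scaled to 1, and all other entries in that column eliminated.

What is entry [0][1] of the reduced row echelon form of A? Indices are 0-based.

[1] R0 /= 8  ⇒  (1, 3, 4)
     R1 -= 7·R0  ⇒  (0, 0, 6)
column 1 empty below row 1
[2] R1 /= 6  ⇒  (0, 0, 1)
     R0 -= 4·R1  ⇒  (1, 3, 0)

M[0][1] = 3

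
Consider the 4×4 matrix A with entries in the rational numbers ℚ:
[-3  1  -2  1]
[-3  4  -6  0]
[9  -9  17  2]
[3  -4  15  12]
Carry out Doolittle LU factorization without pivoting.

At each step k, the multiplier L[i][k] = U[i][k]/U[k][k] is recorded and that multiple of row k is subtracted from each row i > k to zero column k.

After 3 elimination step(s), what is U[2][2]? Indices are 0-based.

k=0: U[0][0]=-3
  eliminate (1,0): mult=1, new row 1: (0, 3, -4, -1); set L[1][0]=1
  eliminate (2,0): mult=-3, new row 2: (0, -6, 11, 5); set L[2][0]=-3
  eliminate (3,0): mult=-1, new row 3: (0, -3, 13, 13); set L[3][0]=-1
k=1: U[1][1]=3
  eliminate (2,1): mult=-2, new row 2: (0, 0, 3, 3); set L[2][1]=-2
  eliminate (3,1): mult=-1, new row 3: (0, 0, 9, 12); set L[3][1]=-1
k=2: U[2][2]=3
  eliminate (3,2): mult=3, new row 3: (0, 0, 0, 3); set L[3][2]=3

U[2][2] = 3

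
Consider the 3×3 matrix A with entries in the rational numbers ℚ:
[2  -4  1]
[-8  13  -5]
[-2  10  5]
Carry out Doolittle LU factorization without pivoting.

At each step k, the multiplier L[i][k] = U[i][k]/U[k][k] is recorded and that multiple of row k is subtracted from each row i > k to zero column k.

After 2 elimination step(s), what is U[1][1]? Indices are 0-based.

U[1][1] = -3

k=0: U[0][0]=2
  eliminate (1,0): mult=-4, new row 1: (0, -3, -1); set L[1][0]=-4
  eliminate (2,0): mult=-1, new row 2: (0, 6, 6); set L[2][0]=-1
k=1: U[1][1]=-3
  eliminate (2,1): mult=-2, new row 2: (0, 0, 4); set L[2][1]=-2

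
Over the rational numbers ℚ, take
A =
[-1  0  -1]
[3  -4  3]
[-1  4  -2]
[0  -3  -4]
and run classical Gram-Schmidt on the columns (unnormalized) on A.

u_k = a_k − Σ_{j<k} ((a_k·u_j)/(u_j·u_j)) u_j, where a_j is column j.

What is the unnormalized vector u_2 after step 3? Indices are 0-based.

Step 1: u_0 = a_0 = (-1, 3, -1, 0).
Step 2: u_1 = a_1 − (-16/11)·u_0 = (-16/11, 4/11, 28/11, -3).
Step 3: u_2 = a_2 − (12/11)·u_0 − (8/15)·u_1 = (13/15, -7/15, -34/15, -12/5).

u_2 = (13/15, -7/15, -34/15, -12/5)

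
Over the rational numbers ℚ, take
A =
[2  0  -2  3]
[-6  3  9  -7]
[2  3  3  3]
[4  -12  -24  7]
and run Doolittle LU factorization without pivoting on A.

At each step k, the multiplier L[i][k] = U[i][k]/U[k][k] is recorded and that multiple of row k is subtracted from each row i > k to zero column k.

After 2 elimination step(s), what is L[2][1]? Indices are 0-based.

L[2][1] = 1

k=0: U[0][0]=2
  eliminate (1,0): mult=-3, new row 1: (0, 3, 3, 2); set L[1][0]=-3
  eliminate (2,0): mult=1, new row 2: (0, 3, 5, 0); set L[2][0]=1
  eliminate (3,0): mult=2, new row 3: (0, -12, -20, 1); set L[3][0]=2
k=1: U[1][1]=3
  eliminate (2,1): mult=1, new row 2: (0, 0, 2, -2); set L[2][1]=1
  eliminate (3,1): mult=-4, new row 3: (0, 0, -8, 9); set L[3][1]=-4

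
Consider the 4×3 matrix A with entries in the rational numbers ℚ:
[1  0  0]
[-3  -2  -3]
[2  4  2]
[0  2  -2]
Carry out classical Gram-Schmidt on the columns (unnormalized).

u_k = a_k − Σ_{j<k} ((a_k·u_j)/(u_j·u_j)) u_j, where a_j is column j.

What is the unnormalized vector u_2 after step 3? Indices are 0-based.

Step 1: u_0 = a_0 = (1, -3, 2, 0).
Step 2: u_1 = a_1 − (1)·u_0 = (-1, 1, 2, 2).
Step 3: u_2 = a_2 − (13/14)·u_0 − (-3/10)·u_1 = (-43/35, 3/35, 26/35, -7/5).

u_2 = (-43/35, 3/35, 26/35, -7/5)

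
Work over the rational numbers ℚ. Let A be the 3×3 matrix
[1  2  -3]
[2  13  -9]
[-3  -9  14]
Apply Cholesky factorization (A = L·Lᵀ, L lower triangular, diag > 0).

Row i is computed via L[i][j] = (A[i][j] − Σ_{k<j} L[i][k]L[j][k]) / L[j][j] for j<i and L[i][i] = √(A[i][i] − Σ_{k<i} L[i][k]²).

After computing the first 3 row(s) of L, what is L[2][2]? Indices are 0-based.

Step 1: L[0][0] = √(1) = 1.
  L[1][0] = (2) / L[0][0] = 2.
Step 2: L[1][1] = √(9) = 3.
  L[2][0] = (-3) / L[0][0] = -3.
  L[2][1] = (-3) / L[1][1] = -1.
Step 3: L[2][2] = √(4) = 2.

L[2][2] = 2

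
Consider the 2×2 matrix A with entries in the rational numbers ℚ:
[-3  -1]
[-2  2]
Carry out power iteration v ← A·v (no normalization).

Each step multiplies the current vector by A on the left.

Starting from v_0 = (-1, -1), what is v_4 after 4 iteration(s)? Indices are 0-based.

v_4 = (-140, -72)

v_0 = (-1, -1).
v_1 = A·v_0 = (4, 0).
v_2 = A·v_1 = (-12, -8).
v_3 = A·v_2 = (44, 8).
v_4 = A·v_3 = (-140, -72).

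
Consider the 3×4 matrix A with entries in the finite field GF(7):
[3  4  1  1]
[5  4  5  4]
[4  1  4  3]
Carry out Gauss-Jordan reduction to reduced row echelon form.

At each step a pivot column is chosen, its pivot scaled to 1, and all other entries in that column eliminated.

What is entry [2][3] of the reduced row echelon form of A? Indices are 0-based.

M[2][3] = 3

pivot(0,0)=3: scale R0 → (1, 6, 5, 5)
  clear (1,0): R1 −= (5)R0 → (0, 2, 1, 0)
  clear (2,0): R2 −= (4)R0 → (0, 5, 5, 4)
pivot(1,1)=2: scale R1 → (0, 1, 4, 0)
  clear (0,1): R0 −= (6)R1 → (1, 0, 2, 5)
  clear (2,1): R2 −= (5)R1 → (0, 0, 6, 4)
pivot(2,2)=6: scale R2 → (0, 0, 1, 3)
  clear (0,2): R0 −= (2)R2 → (1, 0, 0, 6)
  clear (1,2): R1 −= (4)R2 → (0, 1, 0, 2)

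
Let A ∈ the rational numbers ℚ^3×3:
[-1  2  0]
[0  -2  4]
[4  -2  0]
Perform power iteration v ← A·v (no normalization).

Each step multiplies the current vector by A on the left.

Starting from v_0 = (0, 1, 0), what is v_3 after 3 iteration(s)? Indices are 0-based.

v_0 = (0, 1, 0).
v_1 = A·v_0 = (2, -2, -2).
v_2 = A·v_1 = (-6, -4, 12).
v_3 = A·v_2 = (-2, 56, -16).

v_3 = (-2, 56, -16)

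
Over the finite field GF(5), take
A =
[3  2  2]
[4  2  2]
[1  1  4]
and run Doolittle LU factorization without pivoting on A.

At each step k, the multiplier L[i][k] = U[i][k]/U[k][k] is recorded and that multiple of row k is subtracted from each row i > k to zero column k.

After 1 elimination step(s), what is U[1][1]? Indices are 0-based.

U[1][1] = 1

Step 1: pivot at (0,0) is 3.
  row1 ← row1 − (3)·row0  ⇒  L[1][0]=3, U row1=(0, 1, 1)
  row2 ← row2 − (2)·row0  ⇒  L[2][0]=2, U row2=(0, 2, 0)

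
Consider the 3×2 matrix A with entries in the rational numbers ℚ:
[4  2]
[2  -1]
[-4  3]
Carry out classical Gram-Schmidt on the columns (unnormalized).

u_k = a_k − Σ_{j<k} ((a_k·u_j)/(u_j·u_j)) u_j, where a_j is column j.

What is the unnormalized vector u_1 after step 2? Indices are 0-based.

Step 1: u_0 = a_0 = (4, 2, -4).
Step 2: u_1 = a_1 − (-1/6)·u_0 = (8/3, -2/3, 7/3).

u_1 = (8/3, -2/3, 7/3)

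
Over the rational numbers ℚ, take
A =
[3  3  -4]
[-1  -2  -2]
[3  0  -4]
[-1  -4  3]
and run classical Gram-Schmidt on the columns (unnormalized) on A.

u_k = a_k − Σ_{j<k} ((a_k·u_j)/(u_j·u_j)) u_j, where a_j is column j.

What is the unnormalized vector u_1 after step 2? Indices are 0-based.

u_1 = (3/4, -5/4, -9/4, -13/4)

Step 1: u_0 = a_0 = (3, -1, 3, -1).
Step 2: u_1 = a_1 − (3/4)·u_0 = (3/4, -5/4, -9/4, -13/4).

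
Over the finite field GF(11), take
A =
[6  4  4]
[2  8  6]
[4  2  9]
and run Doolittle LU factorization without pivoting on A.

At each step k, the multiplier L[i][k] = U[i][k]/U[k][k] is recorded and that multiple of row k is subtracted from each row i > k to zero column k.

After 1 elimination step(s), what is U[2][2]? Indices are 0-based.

k=0: U[0][0]=6
  eliminate (1,0): mult=4, new row 1: (0, 3, 1); set L[1][0]=4
  eliminate (2,0): mult=8, new row 2: (0, 3, 10); set L[2][0]=8

U[2][2] = 10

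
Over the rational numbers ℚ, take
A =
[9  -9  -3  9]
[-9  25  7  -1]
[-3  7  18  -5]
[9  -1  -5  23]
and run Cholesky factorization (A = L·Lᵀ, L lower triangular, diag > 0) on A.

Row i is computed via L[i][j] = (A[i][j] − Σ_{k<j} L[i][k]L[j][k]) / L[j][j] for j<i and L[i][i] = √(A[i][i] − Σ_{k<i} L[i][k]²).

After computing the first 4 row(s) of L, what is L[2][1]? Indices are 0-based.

Step 1: L[0][0] = √(9) = 3.
  L[1][0] = (-9) / L[0][0] = -3.
Step 2: L[1][1] = √(16) = 4.
  L[2][0] = (-3) / L[0][0] = -1.
  L[2][1] = (4) / L[1][1] = 1.
Step 3: L[2][2] = √(16) = 4.
  L[3][0] = (9) / L[0][0] = 3.
  L[3][1] = (8) / L[1][1] = 2.
  L[3][2] = (-4) / L[2][2] = -1.
Step 4: L[3][3] = √(9) = 3.

L[2][1] = 1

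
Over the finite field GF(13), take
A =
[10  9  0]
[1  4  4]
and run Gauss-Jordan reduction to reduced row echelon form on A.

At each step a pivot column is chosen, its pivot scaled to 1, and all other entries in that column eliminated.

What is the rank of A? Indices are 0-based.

pivot(0,0)=10: scale R0 → (1, 10, 0)
  clear (1,0): R1 −= (1)R0 → (0, 7, 4)
pivot(1,1)=7: scale R1 → (0, 1, 8)
  clear (0,1): R0 −= (10)R1 → (1, 0, 11)

rank = 2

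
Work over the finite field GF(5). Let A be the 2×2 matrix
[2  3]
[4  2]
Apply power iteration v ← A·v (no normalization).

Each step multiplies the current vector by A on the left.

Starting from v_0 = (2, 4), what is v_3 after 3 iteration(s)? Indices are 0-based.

v_3 = (3, 2)

v_0 = (2, 4).
v_1 = A·v_0 = (1, 1).
v_2 = A·v_1 = (0, 1).
v_3 = A·v_2 = (3, 2).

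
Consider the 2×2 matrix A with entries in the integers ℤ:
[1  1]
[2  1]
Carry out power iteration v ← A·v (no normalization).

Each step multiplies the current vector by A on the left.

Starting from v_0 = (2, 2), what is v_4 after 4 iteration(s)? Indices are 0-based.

v_0 = (2, 2).
v_1 = A·v_0 = (4, 6).
v_2 = A·v_1 = (10, 14).
v_3 = A·v_2 = (24, 34).
v_4 = A·v_3 = (58, 82).

v_4 = (58, 82)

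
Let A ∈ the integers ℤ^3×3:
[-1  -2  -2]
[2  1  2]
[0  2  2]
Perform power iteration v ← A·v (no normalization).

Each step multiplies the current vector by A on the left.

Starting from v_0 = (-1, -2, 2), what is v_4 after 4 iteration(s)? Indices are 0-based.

v_0 = (-1, -2, 2).
v_1 = A·v_0 = (1, 0, 0).
v_2 = A·v_1 = (-1, 2, 0).
v_3 = A·v_2 = (-3, 0, 4).
v_4 = A·v_3 = (-5, 2, 8).

v_4 = (-5, 2, 8)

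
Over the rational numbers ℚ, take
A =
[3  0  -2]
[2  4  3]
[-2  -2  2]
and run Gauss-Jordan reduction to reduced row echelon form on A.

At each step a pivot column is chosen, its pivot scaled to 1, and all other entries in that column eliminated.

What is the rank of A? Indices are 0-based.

rank = 3

pivot(0,0)=3: scale R0 → (1, 0, -2/3)
  clear (1,0): R1 −= (2)R0 → (0, 4, 13/3)
  clear (2,0): R2 −= (-2)R0 → (0, -2, 2/3)
pivot(1,1)=4: scale R1 → (0, 1, 13/12)
  clear (2,1): R2 −= (-2)R1 → (0, 0, 17/6)
pivot(2,2)=17/6: scale R2 → (0, 0, 1)
  clear (0,2): R0 −= (-2/3)R2 → (1, 0, 0)
  clear (1,2): R1 −= (13/12)R2 → (0, 1, 0)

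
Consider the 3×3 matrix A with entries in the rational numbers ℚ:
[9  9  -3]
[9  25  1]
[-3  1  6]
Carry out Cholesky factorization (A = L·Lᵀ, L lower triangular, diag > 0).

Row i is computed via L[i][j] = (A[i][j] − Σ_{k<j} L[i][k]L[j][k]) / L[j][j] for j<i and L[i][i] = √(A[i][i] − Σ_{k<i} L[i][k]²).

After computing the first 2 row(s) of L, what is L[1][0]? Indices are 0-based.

L[1][0] = 3

Step 1: L[0][0] = √(9) = 3.
  L[1][0] = (9) / L[0][0] = 3.
Step 2: L[1][1] = √(16) = 4.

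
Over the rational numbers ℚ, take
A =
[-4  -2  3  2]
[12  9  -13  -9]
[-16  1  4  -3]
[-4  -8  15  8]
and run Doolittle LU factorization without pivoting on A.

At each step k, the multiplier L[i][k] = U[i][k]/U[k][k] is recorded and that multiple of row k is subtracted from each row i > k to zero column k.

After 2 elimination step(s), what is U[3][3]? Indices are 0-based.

U[3][3] = 0

Step 1: pivot at (0,0) is -4.
  row1 ← row1 − (-3)·row0  ⇒  L[1][0]=-3, U row1=(0, 3, -4, -3)
  row2 ← row2 − (4)·row0  ⇒  L[2][0]=4, U row2=(0, 9, -8, -11)
  row3 ← row3 − (1)·row0  ⇒  L[3][0]=1, U row3=(0, -6, 12, 6)
Step 2: pivot at (1,1) is 3.
  row2 ← row2 − (3)·row1  ⇒  L[2][1]=3, U row2=(0, 0, 4, -2)
  row3 ← row3 − (-2)·row1  ⇒  L[3][1]=-2, U row3=(0, 0, 4, 0)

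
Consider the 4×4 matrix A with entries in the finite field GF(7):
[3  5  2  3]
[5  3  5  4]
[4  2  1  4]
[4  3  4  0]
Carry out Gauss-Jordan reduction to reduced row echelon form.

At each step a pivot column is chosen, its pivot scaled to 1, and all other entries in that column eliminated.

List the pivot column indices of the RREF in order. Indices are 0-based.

pivot columns: 0, 1, 2, 3

[1] R0 /= 3  ⇒  (1, 4, 3, 1)
     R1 -= 5·R0  ⇒  (0, 4, 4, 6)
     R2 -= 4·R0  ⇒  (0, 0, 3, 0)
     R3 -= 4·R0  ⇒  (0, 1, 6, 3)
[2] R1 /= 4  ⇒  (0, 1, 1, 5)
     R0 -= 4·R1  ⇒  (1, 0, 6, 2)
     R3 -= 1·R1  ⇒  (0, 0, 5, 5)
[3] R2 /= 3  ⇒  (0, 0, 1, 0)
     R0 -= 6·R2  ⇒  (1, 0, 0, 2)
     R1 -= 1·R2  ⇒  (0, 1, 0, 5)
     R3 -= 5·R2  ⇒  (0, 0, 0, 5)
[4] R3 /= 5  ⇒  (0, 0, 0, 1)
     R0 -= 2·R3  ⇒  (1, 0, 0, 0)
     R1 -= 5·R3  ⇒  (0, 1, 0, 0)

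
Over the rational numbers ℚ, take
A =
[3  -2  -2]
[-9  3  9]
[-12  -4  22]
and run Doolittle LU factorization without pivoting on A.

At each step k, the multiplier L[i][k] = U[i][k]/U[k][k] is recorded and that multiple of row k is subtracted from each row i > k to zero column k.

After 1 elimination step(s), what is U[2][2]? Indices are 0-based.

U[2][2] = 14

Step 1: pivot at (0,0) is 3.
  row1 ← row1 − (-3)·row0  ⇒  L[1][0]=-3, U row1=(0, -3, 3)
  row2 ← row2 − (-4)·row0  ⇒  L[2][0]=-4, U row2=(0, -12, 14)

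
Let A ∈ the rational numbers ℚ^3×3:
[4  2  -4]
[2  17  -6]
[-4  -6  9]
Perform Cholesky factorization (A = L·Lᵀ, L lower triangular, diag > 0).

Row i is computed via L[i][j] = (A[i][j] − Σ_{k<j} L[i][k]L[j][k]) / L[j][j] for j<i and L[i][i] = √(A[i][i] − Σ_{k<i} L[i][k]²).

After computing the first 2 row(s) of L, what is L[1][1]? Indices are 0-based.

L[1][1] = 4

Step 1: L[0][0] = √(4) = 2.
  L[1][0] = (2) / L[0][0] = 1.
Step 2: L[1][1] = √(16) = 4.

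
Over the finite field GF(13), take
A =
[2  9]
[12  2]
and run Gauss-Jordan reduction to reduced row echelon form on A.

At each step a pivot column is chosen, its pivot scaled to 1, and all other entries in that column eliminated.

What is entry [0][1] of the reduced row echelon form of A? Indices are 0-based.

[1] R0 /= 2  ⇒  (1, 11)
     R1 -= 12·R0  ⇒  (0, 0)
column 1 empty below row 1

M[0][1] = 11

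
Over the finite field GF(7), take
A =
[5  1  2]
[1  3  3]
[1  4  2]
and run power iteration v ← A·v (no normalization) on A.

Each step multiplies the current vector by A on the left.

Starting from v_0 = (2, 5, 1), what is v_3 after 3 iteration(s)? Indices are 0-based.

v_0 = (2, 5, 1).
v_1 = A·v_0 = (3, 6, 3).
v_2 = A·v_1 = (6, 2, 5).
v_3 = A·v_2 = (0, 6, 3).

v_3 = (0, 6, 3)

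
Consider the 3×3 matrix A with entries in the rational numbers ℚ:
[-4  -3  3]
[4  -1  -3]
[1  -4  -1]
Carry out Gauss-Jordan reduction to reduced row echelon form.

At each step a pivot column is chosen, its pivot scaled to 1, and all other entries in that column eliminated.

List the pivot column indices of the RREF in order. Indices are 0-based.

[1] R0 /= -4  ⇒  (1, 3/4, -3/4)
     R1 -= 4·R0  ⇒  (0, -4, 0)
     R2 -= 1·R0  ⇒  (0, -19/4, -1/4)
[2] R1 /= -4  ⇒  (0, 1, 0)
     R0 -= 3/4·R1  ⇒  (1, 0, -3/4)
     R2 -= -19/4·R1  ⇒  (0, 0, -1/4)
[3] R2 /= -1/4  ⇒  (0, 0, 1)
     R0 -= -3/4·R2  ⇒  (1, 0, 0)

pivot columns: 0, 1, 2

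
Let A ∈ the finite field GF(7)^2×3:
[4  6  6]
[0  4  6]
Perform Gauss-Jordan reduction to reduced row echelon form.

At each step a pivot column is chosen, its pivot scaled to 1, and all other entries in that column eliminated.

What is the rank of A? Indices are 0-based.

[1] R0 /= 4  ⇒  (1, 5, 5)
[2] R1 /= 4  ⇒  (0, 1, 5)
     R0 -= 5·R1  ⇒  (1, 0, 1)

rank = 2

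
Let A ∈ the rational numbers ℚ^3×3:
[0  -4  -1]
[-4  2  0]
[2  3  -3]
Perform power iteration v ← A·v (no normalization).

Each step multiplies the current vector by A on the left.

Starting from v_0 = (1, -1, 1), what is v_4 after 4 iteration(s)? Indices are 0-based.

v_0 = (1, -1, 1).
v_1 = A·v_0 = (3, -6, -4).
v_2 = A·v_1 = (28, -24, 0).
v_3 = A·v_2 = (96, -160, -16).
v_4 = A·v_3 = (656, -704, -240).

v_4 = (656, -704, -240)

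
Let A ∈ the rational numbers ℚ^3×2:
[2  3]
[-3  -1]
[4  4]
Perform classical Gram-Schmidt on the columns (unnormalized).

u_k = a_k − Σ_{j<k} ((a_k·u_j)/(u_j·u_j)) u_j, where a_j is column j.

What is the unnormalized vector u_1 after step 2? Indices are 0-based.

Step 1: u_0 = a_0 = (2, -3, 4).
Step 2: u_1 = a_1 − (25/29)·u_0 = (37/29, 46/29, 16/29).

u_1 = (37/29, 46/29, 16/29)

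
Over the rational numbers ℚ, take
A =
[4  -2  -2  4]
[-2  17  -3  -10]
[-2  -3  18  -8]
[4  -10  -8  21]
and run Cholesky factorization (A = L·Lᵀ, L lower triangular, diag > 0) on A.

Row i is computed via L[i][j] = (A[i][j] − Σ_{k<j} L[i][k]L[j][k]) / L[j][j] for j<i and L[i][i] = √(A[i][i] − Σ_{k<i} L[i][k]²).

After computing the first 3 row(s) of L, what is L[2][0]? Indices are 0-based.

L[2][0] = -1

Step 1: L[0][0] = √(4) = 2.
  L[1][0] = (-2) / L[0][0] = -1.
Step 2: L[1][1] = √(16) = 4.
  L[2][0] = (-2) / L[0][0] = -1.
  L[2][1] = (-4) / L[1][1] = -1.
Step 3: L[2][2] = √(16) = 4.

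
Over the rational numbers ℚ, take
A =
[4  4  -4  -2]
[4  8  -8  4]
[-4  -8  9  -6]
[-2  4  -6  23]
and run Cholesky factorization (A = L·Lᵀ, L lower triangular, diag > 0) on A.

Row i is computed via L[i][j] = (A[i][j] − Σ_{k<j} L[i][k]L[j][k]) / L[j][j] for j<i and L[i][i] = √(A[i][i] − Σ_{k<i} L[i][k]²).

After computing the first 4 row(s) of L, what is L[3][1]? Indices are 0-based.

Step 1: L[0][0] = √(4) = 2.
  L[1][0] = (4) / L[0][0] = 2.
Step 2: L[1][1] = √(4) = 2.
  L[2][0] = (-4) / L[0][0] = -2.
  L[2][1] = (-4) / L[1][1] = -2.
Step 3: L[2][2] = √(1) = 1.
  L[3][0] = (-2) / L[0][0] = -1.
  L[3][1] = (6) / L[1][1] = 3.
  L[3][2] = (-2) / L[2][2] = -2.
Step 4: L[3][3] = √(9) = 3.

L[3][1] = 3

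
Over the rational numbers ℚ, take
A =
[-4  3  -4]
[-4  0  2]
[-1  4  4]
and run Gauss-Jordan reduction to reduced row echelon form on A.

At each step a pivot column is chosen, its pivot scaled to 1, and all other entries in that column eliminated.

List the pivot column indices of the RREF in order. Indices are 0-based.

pivot columns: 0, 1, 2

step 1: normalize row 0 (÷-4) = (1, -3/4, 1)
  row 1: subtract -4×row0 = (0, -3, 6)
  row 2: subtract -1×row0 = (0, 13/4, 5)
step 2: normalize row 1 (÷-3) = (0, 1, -2)
  row 0: subtract -3/4×row1 = (1, 0, -1/2)
  row 2: subtract 13/4×row1 = (0, 0, 23/2)
step 3: normalize row 2 (÷23/2) = (0, 0, 1)
  row 0: subtract -1/2×row2 = (1, 0, 0)
  row 1: subtract -2×row2 = (0, 1, 0)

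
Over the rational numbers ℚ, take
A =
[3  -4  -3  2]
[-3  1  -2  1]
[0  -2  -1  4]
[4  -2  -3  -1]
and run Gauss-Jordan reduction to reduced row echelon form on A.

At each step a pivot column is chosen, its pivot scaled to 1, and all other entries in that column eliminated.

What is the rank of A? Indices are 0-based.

rank = 4

pivot(0,0)=3: scale R0 → (1, -4/3, -1, 2/3)
  clear (1,0): R1 −= (-3)R0 → (0, -3, -5, 3)
  clear (3,0): R3 −= (4)R0 → (0, 10/3, 1, -11/3)
pivot(1,1)=-3: scale R1 → (0, 1, 5/3, -1)
  clear (0,1): R0 −= (-4/3)R1 → (1, 0, 11/9, -2/3)
  clear (2,1): R2 −= (-2)R1 → (0, 0, 7/3, 2)
  clear (3,1): R3 −= (10/3)R1 → (0, 0, -41/9, -1/3)
pivot(2,2)=7/3: scale R2 → (0, 0, 1, 6/7)
  clear (0,2): R0 −= (11/9)R2 → (1, 0, 0, -12/7)
  clear (1,2): R1 −= (5/3)R2 → (0, 1, 0, -17/7)
  clear (3,2): R3 −= (-41/9)R2 → (0, 0, 0, 25/7)
pivot(3,3)=25/7: scale R3 → (0, 0, 0, 1)
  clear (0,3): R0 −= (-12/7)R3 → (1, 0, 0, 0)
  clear (1,3): R1 −= (-17/7)R3 → (0, 1, 0, 0)
  clear (2,3): R2 −= (6/7)R3 → (0, 0, 1, 0)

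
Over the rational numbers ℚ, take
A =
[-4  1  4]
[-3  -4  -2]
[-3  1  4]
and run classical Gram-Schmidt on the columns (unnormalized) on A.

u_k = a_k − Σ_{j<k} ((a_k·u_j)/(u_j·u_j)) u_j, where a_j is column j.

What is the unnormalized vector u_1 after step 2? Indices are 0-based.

u_1 = (27/17, -121/34, 49/34)

Step 1: u_0 = a_0 = (-4, -3, -3).
Step 2: u_1 = a_1 − (5/34)·u_0 = (27/17, -121/34, 49/34).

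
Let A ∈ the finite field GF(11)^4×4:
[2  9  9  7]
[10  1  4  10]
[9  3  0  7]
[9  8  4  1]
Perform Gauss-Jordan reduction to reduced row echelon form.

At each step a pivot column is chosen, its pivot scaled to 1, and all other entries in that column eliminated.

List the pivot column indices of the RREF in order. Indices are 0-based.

pivot columns: 0, 1, 2, 3

step 1: normalize row 0 (÷2) = (1, 10, 10, 9)
  row 1: subtract 10×row0 = (0, 0, 3, 8)
  row 2: subtract 9×row0 = (0, 1, 9, 3)
  row 3: subtract 9×row0 = (0, 6, 2, 8)
step 2: exchange rows 1,2
step 2: normalize row 1 (÷1) = (0, 1, 9, 3)
  row 0: subtract 10×row1 = (1, 0, 8, 1)
  row 3: subtract 6×row1 = (0, 0, 3, 1)
step 3: normalize row 2 (÷3) = (0, 0, 1, 10)
  row 0: subtract 8×row2 = (1, 0, 0, 9)
  row 1: subtract 9×row2 = (0, 1, 0, 1)
  row 3: subtract 3×row2 = (0, 0, 0, 4)
step 4: normalize row 3 (÷4) = (0, 0, 0, 1)
  row 0: subtract 9×row3 = (1, 0, 0, 0)
  row 1: subtract 1×row3 = (0, 1, 0, 0)
  row 2: subtract 10×row3 = (0, 0, 1, 0)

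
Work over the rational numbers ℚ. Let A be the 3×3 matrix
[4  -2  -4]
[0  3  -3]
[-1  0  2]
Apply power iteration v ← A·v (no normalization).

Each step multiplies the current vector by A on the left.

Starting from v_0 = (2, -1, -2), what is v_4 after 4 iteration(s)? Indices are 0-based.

v_4 = (1962, 963, -726)

v_0 = (2, -1, -2).
v_1 = A·v_0 = (18, 3, -6).
v_2 = A·v_1 = (90, 27, -30).
v_3 = A·v_2 = (426, 171, -150).
v_4 = A·v_3 = (1962, 963, -726).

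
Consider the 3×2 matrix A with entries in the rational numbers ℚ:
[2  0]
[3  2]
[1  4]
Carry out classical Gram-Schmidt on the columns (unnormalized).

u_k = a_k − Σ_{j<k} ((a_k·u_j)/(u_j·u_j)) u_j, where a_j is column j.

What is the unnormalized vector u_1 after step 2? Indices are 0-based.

Step 1: u_0 = a_0 = (2, 3, 1).
Step 2: u_1 = a_1 − (5/7)·u_0 = (-10/7, -1/7, 23/7).

u_1 = (-10/7, -1/7, 23/7)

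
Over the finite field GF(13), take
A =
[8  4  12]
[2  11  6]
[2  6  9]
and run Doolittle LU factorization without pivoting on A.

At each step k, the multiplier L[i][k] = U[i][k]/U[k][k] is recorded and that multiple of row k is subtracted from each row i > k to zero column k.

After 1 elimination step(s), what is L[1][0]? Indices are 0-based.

L[1][0] = 10

[col 0] pivot 8
  R1 -= 10*R0 → (0, 10, 3)  (L[1][0] := 10)
  R2 -= 10*R0 → (0, 5, 6)  (L[2][0] := 10)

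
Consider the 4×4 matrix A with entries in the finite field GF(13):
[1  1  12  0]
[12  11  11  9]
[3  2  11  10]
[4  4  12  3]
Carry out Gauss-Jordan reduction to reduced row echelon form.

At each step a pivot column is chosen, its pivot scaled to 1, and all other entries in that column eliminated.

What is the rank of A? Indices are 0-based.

step 1: normalize row 0 (÷1) = (1, 1, 12, 0)
  row 1: subtract 12×row0 = (0, 12, 10, 9)
  row 2: subtract 3×row0 = (0, 12, 1, 10)
  row 3: subtract 4×row0 = (0, 0, 3, 3)
step 2: normalize row 1 (÷12) = (0, 1, 3, 4)
  row 0: subtract 1×row1 = (1, 0, 9, 9)
  row 2: subtract 12×row1 = (0, 0, 4, 1)
step 3: normalize row 2 (÷4) = (0, 0, 1, 10)
  row 0: subtract 9×row2 = (1, 0, 0, 10)
  row 1: subtract 3×row2 = (0, 1, 0, 0)
  row 3: subtract 3×row2 = (0, 0, 0, 12)
step 4: normalize row 3 (÷12) = (0, 0, 0, 1)
  row 0: subtract 10×row3 = (1, 0, 0, 0)
  row 2: subtract 10×row3 = (0, 0, 1, 0)

rank = 4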